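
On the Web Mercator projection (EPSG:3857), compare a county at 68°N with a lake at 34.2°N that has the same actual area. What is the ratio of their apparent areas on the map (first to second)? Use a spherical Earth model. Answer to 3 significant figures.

Mercator areal scale is sec²φ.
At 68°: sec²(68°) = 1/0.3746² = 7.126.
At 34.2°: sec²(34.2°) = 1/0.8271² = 1.462.
Ratio = 7.126/1.462 = cos²(34.2°)/cos²(68°) ≈ 4.87.

4.87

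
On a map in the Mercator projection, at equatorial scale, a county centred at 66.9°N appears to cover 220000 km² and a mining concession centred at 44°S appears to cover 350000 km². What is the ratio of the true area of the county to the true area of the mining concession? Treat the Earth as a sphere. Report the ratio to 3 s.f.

0.187

On Mercator the areal scale is sec²φ, so true area = apparent × cos²φ.
True area of county: 220000 × cos²(66.9°) = 220000 × 0.1539 = 33860 km².
True area of mining concession: 350000 × cos²(44°) = 350000 × 0.5174 = 181100 km².
Ratio = 33860 / 181100 ≈ 0.187.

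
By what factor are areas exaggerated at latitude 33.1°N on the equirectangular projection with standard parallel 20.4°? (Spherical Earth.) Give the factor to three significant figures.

1.12

The equidistant cylindrical projection with φ₀ = 20.4° has h = 1 (meridians true) and k = cos φ₀ / cos φ along parallels.
Areal scale = h·k = 1 × cos φ₀ / cos φ; at 33.1°, h = 1.000, k = 1.119, so h·k = 1.119.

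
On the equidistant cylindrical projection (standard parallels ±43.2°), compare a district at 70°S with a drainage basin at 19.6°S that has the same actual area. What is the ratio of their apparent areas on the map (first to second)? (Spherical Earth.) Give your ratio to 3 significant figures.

2.75

In the equirectangular projection with standard parallel φ₀ = 43.2° (x = Rλ cos φ₀, y = Rφ), meridians are true-scale (h = 1) and the parallel scale is k = cos φ₀ / cos φ.
Areal scale at 70°: h·k = 1.000 × 2.131 = 2.131.
Areal scale at 19.6°: h·k = 1.000 × 0.7738 = 0.7738.
Ratio = 2.131/0.7738 ≈ 2.75.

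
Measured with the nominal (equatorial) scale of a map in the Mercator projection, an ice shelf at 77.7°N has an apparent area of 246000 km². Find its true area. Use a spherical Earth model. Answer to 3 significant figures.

Mercator is conformal, so the point scale is isotropic: h = k = sec φ = 1/cos φ.
Areal scale = k² = sec²φ = 1/cos²(77.7°) = 1/0.2130² = 22.04.
True area = apparent / (areal scale) = 246000 / 22.04 ≈ 11200 km².

11200 km²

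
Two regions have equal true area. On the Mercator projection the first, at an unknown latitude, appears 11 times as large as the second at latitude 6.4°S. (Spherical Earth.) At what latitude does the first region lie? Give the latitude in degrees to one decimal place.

On Mercator, (apparent₁)/(apparent₂) = sec²φ₁ / sec²φ₂ when true areas are equal.
cos²φ₂ / cos²φ₁ = 11  ⇒  cos φ₁ = cos 6.4° / √11 = 0.9938/3.317 = 0.2996.
φ₁ = arccos(0.2996) ≈ 72.6°.

72.6°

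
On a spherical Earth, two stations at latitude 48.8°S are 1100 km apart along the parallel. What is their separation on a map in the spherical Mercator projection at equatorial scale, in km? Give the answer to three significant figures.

1670 km

Mercator is conformal, so the point scale is isotropic: h = k = sec φ = 1/cos φ.
Along the parallel, k = sec 48.8° = 1/0.6587 = 1.518.
Map distance = 1100 × 1.518 ≈ 1670 km.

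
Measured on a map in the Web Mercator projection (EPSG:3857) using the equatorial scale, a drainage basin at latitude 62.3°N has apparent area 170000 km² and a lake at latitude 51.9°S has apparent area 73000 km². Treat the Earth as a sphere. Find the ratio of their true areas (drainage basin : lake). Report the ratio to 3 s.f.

1.32

Mercator's areal exaggeration is sec²φ; hence true area = (apparent area) · cos²φ.
True area of drainage basin: 170000 × cos²(62.3°) = 170000 × 0.2161 = 36730 km².
True area of lake: 73000 × cos²(51.9°) = 73000 × 0.3807 = 27790 km².
Ratio = 36730 / 27790 ≈ 1.32.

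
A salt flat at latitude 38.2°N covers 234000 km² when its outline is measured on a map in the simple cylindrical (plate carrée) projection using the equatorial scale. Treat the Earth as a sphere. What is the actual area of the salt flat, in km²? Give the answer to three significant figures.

In the plate carrée (x = Rλ, y = Rφ), meridians are true-scale (h = 1) and parallels are stretched by k = sec φ.
Areal scale = h·k = 1 × sec φ; at 38.2°, h = 1.000, k = 1.272, so h·k = 1.272.
True area = apparent / (areal scale) = 234000 / 1.272 ≈ 184000 km².

184000 km²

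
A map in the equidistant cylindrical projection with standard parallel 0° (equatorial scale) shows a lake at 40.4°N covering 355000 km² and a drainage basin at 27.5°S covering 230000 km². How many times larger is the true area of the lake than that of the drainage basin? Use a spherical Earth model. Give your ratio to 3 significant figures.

1.33

Plate carrée has h = 1 and k = sec φ, giving areal scale sec φ; true area = (apparent area) · cos φ.
True area of lake: 355000 × cos(40.4°) = 355000 × 0.7615 = 270300 km².
True area of drainage basin: 230000 × cos(27.5°) = 230000 × 0.8870 = 204000 km².
Ratio = 270300 / 204000 ≈ 1.33.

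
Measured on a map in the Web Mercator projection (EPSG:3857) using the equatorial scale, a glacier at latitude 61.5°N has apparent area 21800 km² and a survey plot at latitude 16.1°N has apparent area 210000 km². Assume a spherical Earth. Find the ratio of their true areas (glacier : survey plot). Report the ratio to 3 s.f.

Since Mercator area scale is 1/cos²φ, the true area equals the apparent area multiplied by cos²φ.
True area of glacier: 21800 × cos²(61.5°) = 21800 × 0.2277 = 4963 km².
True area of survey plot: 210000 × cos²(16.1°) = 210000 × 0.9231 = 193900 km².
Ratio = 4963 / 193900 ≈ 0.0256.

0.0256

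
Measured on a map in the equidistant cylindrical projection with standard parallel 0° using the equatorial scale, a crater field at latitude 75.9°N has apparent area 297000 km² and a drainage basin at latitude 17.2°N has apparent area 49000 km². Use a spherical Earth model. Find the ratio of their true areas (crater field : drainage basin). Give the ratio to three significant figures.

1.55

On the plate carrée, areal scale = h·k = 1 × sec φ, so true area = apparent × cos φ.
True area of crater field: 297000 × cos(75.9°) = 297000 × 0.2436 = 72350 km².
True area of drainage basin: 49000 × cos(17.2°) = 49000 × 0.9553 = 46810 km².
Ratio = 72350 / 46810 ≈ 1.55.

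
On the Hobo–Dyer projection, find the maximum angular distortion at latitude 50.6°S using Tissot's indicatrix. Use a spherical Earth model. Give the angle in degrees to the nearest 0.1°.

Hobo–Dyer is a cylindrical equal-area projection with standard parallels at ±37.5°. Cylindrical equal-area (φ₀ = 37.5°): h = cos φ / cos 37.5° along meridians, k = cos 37.5° / cos φ along parallels; h·k = 1.
At 50.6°: h = 0.8001, k = 1.250; principal scales a = 1.250, b = 0.8001.
sin(ω/2) = (a − b)/(a + b) = 0.4498/2.050 = 0.2194, so ω = 2 arcsin(0.2194) ≈ 25.4°.

25.4°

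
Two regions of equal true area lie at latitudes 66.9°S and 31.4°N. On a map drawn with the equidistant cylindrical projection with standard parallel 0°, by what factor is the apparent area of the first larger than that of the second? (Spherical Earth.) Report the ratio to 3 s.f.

In the plate carrée (x = Rλ, y = Rφ), meridians are true-scale (h = 1) and parallels are stretched by k = sec φ.
Areal scale at 66.9°: h·k = 1.000 × 2.549 = 2.549.
Areal scale at 31.4°: h·k = 1.000 × 1.172 = 1.172.
Ratio = 2.549/1.172 ≈ 2.18.

2.18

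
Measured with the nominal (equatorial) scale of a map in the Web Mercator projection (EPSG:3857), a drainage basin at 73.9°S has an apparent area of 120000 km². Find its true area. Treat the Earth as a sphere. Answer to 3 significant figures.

9230 km²

Mercator is conformal, so the point scale is isotropic: h = k = sec φ = 1/cos φ.
Areal scale = k² = sec²φ = 1/cos²(73.9°) = 1/0.2773² = 13.00.
True area = apparent / (areal scale) = 120000 / 13.00 ≈ 9230 km².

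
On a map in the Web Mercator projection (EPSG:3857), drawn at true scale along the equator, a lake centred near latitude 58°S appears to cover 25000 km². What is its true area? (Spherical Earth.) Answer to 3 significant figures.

Mercator is conformal, so the point scale is isotropic: h = k = sec φ = 1/cos φ.
Areal scale = k² = sec²φ = 1/cos²(58°) = 1/0.5299² = 3.561.
True area = apparent / (areal scale) = 25000 / 3.561 ≈ 7020 km².

7020 km²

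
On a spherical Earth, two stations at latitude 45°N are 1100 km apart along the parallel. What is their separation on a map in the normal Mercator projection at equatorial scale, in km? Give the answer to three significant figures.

Mercator is conformal, so the point scale is isotropic: h = k = sec φ = 1/cos φ.
Along the parallel, k = sec 45° = 1/0.7071 = 1.414.
Map distance = 1100 × 1.414 ≈ 1560 km.

1560 km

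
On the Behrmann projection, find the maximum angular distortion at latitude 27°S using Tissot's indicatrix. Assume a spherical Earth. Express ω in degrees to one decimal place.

3.3°

The Behrmann projection is cylindrical equal-area with φ₀ = 30°. A cylindrical equal-area projection with standard parallel φ₀ has meridian scale h = cos φ / cos φ₀ and parallel scale k = cos φ₀ / cos φ (so areas are preserved, h·k = 1).
At 27°: h = 1.029, k = 0.9720; principal scales a = 1.029, b = 0.9720.
sin(ω/2) = (a − b)/(a + b) = 0.05688/2.001 = 0.02843, so ω = 2 arcsin(0.02843) ≈ 3.3°.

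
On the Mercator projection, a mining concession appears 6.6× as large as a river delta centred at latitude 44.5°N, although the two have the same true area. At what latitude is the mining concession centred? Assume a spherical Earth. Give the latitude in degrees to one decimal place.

73.9°

Mercator areal scale is sec²φ, so apparent-area ratio = sec²φ₁ / sec²φ₂ = cos²φ₂ / cos²φ₁.
cos²φ₂ / cos²φ₁ = 6.6  ⇒  cos φ₁ = cos 44.5° / √6.6 = 0.7133/2.569 = 0.2776.
φ₁ = arccos(0.2776) ≈ 73.9°.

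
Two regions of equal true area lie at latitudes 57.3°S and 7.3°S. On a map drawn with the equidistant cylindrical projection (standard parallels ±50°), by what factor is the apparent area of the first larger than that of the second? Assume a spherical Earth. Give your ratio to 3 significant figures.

With standard parallel φ₀ = 50°, the equirectangular projection gives x = Rλ cos φ₀, y = Rφ, so h = 1 and k = cos 50° / cos φ.
Areal scale at 57.3°: h·k = 1.000 × 1.190 = 1.190.
Areal scale at 7.3°: h·k = 1.000 × 0.6480 = 0.6480.
Ratio = 1.190/0.6480 ≈ 1.84.

1.84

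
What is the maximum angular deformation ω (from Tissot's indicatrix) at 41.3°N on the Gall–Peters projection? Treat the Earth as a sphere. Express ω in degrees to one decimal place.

Gall–Peters is a cylindrical equal-area projection with standard parallels at ±45°. A cylindrical equal-area projection with standard parallel φ₀ has meridian scale h = cos φ / cos φ₀ and parallel scale k = cos φ₀ / cos φ (so areas are preserved, h·k = 1).
At 41.3°: h = 1.062, k = 0.9412; principal scales a = 1.062, b = 0.9412.
sin(ω/2) = (a − b)/(a + b) = 0.1212/2.004 = 0.06050, so ω = 2 arcsin(0.06050) ≈ 6.9°.

6.9°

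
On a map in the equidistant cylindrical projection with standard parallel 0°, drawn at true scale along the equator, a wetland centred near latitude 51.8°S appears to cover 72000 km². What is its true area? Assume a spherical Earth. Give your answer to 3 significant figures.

In the plate carrée (x = Rλ, y = Rφ), meridians are true-scale (h = 1) and parallels are stretched by k = sec φ.
Areal scale = h·k = 1 × sec φ; at 51.8°, h = 1.000, k = 1.617, so h·k = 1.617.
True area = apparent / (areal scale) = 72000 / 1.617 ≈ 44500 km².

44500 km²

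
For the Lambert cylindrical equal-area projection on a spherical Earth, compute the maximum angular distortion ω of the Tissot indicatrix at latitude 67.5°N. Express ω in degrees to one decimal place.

The Lambert cylindrical equal-area projection is the cylindrical equal-area projection with its standard parallel at the equator (φ₀ = 0). A cylindrical equal-area projection with standard parallel φ₀ has meridian scale h = cos φ / cos φ₀ and parallel scale k = cos φ₀ / cos φ (so areas are preserved, h·k = 1).
At 67.5°: h = 0.3827, k = 2.613; principal scales a = 2.613, b = 0.3827.
sin(ω/2) = (a − b)/(a + b) = 2.230/2.996 = 0.7445, so ω = 2 arcsin(0.7445) ≈ 96.2°.

96.2°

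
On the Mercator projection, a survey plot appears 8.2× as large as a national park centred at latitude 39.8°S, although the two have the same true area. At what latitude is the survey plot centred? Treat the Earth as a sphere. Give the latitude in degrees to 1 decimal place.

74.4°

On Mercator, (apparent₁)/(apparent₂) = sec²φ₁ / sec²φ₂ when true areas are equal.
cos²φ₂ / cos²φ₁ = 8.2  ⇒  cos φ₁ = cos 39.8° / √8.2 = 0.7683/2.864 = 0.2683.
φ₁ = arccos(0.2683) ≈ 74.4°.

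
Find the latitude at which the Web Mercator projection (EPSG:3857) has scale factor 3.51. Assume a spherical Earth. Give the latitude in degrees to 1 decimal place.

Mercator scale is k = sec φ = 1/cos φ.
1/cos φ = 3.51  ⇒  cos φ = 0.2849  ⇒  φ = arccos(0.2849) ≈ 73.4°.

73.4°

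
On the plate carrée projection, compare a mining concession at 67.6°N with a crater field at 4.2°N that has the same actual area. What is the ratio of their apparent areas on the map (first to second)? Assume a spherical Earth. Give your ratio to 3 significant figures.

2.62

For the equirectangular projection with φ₀ = 0 (plate carrée), h = 1 along meridians and k = sec φ along parallels.
Areal scale at 67.6°: h·k = 1.000 × 2.624 = 2.624.
Areal scale at 4.2°: h·k = 1.000 × 1.003 = 1.003.
Ratio = 2.624/1.003 ≈ 2.62.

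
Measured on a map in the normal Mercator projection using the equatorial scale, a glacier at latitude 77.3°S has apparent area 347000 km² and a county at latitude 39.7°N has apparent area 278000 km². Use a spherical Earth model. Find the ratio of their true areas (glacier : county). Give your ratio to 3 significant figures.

0.102

Since Mercator area scale is 1/cos²φ, the true area equals the apparent area multiplied by cos²φ.
True area of glacier: 347000 × cos²(77.3°) = 347000 × 0.04833 = 16770 km².
True area of county: 278000 × cos²(39.7°) = 278000 × 0.5920 = 164600 km².
Ratio = 16770 / 164600 ≈ 0.102.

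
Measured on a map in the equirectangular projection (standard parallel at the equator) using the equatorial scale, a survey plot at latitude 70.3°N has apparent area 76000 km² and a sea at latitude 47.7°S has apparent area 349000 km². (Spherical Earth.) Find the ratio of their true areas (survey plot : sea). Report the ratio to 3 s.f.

0.109

Plate carrée has h = 1 and k = sec φ, giving areal scale sec φ; true area = (apparent area) · cos φ.
True area of survey plot: 76000 × cos(70.3°) = 76000 × 0.3371 = 25620 km².
True area of sea: 349000 × cos(47.7°) = 349000 × 0.6730 = 234900 km².
Ratio = 25620 / 234900 ≈ 0.109.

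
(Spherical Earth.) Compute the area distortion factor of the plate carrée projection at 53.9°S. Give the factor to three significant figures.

For the equirectangular projection with φ₀ = 0 (plate carrée), h = 1 along meridians and k = sec φ along parallels.
Areal scale = h·k = 1 × sec φ; at 53.9°, h = 1.000, k = 1.697, so h·k = 1.697.

1.70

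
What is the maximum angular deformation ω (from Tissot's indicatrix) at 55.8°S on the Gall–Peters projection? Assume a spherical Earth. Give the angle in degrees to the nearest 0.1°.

26.1°

Gall–Peters is a cylindrical equal-area projection with standard parallels at ±45°. Cylindrical equal-area (φ₀ = 45°): h = cos φ / cos 45° along meridians, k = cos 45° / cos φ along parallels; h·k = 1.
At 55.8°: h = 0.7949, k = 1.258; principal scales a = 1.258, b = 0.7949.
sin(ω/2) = (a − b)/(a + b) = 0.4631/2.053 = 0.2256, so ω = 2 arcsin(0.2256) ≈ 26.1°.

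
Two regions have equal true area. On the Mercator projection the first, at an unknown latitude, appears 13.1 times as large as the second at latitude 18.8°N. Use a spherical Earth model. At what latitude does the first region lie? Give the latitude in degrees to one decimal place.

74.8°

Mercator areal scale is sec²φ, so apparent-area ratio = sec²φ₁ / sec²φ₂ = cos²φ₂ / cos²φ₁.
cos²φ₂ / cos²φ₁ = 13.1  ⇒  cos φ₁ = cos 18.8° / √13.1 = 0.9466/3.619 = 0.2615.
φ₁ = arccos(0.2615) ≈ 74.8°.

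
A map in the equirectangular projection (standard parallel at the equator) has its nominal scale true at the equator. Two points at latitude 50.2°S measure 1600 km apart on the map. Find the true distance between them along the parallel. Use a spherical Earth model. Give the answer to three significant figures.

1020 km

Plate carrée maps x = Rλ, y = Rφ. The meridian scale is h = 1 and the parallel scale is k = 1/cos φ = sec φ.
Along the parallel at 50.2°, map distances are exaggerated by k = sec 50.2° = 1.562.
True distance = 1600 / 1.562 = 1600 × cos 50.2° ≈ 1020 km.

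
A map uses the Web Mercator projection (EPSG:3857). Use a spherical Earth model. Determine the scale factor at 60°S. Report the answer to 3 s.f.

Mercator is conformal, so the point scale is isotropic: h = k = sec φ = 1/cos φ.
k = 1/cos 60° = 1/0.5000 = 2.000.

2.00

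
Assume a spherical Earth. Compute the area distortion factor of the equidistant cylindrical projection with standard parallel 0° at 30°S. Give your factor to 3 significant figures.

1.15

In the plate carrée (x = Rλ, y = Rφ), meridians are true-scale (h = 1) and parallels are stretched by k = sec φ.
Areal scale = h·k = 1 × sec φ; at 30°, h = 1.000, k = 1.155, so h·k = 1.155.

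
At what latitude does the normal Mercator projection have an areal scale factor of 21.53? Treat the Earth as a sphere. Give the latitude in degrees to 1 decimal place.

77.6°

Mercator areal scale is sec²φ.
sec²φ = 21.53  ⇒  cos²φ = 0.04645  ⇒  cos φ = 0.2155.
φ = arccos(0.2155) ≈ 77.6°.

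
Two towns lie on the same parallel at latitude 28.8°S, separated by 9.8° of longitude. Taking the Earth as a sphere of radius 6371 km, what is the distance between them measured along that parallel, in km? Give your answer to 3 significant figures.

Arc length along a parallel = R cos φ · Δλ (with Δλ in radians).
= 6371 × cos 28.8° × (9.8° × π/180) = 6371 × 0.8763 × 0.1710 ≈ 955 km.

955 km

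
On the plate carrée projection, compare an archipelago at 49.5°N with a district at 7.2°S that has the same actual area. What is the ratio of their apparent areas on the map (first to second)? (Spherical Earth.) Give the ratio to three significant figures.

1.53

Plate carrée maps x = Rλ, y = Rφ. The meridian scale is h = 1 and the parallel scale is k = 1/cos φ = sec φ.
Areal scale at 49.5°: h·k = 1.000 × 1.540 = 1.540.
Areal scale at 7.2°: h·k = 1.000 × 1.008 = 1.008.
Ratio = 1.540/1.008 ≈ 1.53.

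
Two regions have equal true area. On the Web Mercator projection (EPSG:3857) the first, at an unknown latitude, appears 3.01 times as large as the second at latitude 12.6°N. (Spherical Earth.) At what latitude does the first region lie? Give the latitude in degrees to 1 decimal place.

On Mercator, (apparent₁)/(apparent₂) = sec²φ₁ / sec²φ₂ when true areas are equal.
cos²φ₂ / cos²φ₁ = 3.01  ⇒  cos φ₁ = cos 12.6° / √3.01 = 0.9759/1.735 = 0.5625.
φ₁ = arccos(0.5625) ≈ 55.8°.

55.8°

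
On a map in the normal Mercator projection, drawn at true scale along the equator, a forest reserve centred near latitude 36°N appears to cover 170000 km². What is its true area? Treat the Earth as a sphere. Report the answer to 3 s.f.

111000 km²

Mercator is conformal, so the point scale is isotropic: h = k = sec φ = 1/cos φ.
Areal scale = k² = sec²φ = 1/cos²(36°) = 1/0.8090² = 1.528.
True area = apparent / (areal scale) = 170000 / 1.528 ≈ 111000 km².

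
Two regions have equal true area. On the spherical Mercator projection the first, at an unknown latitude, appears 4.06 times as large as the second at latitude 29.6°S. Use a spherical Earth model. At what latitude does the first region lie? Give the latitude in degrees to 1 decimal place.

64.4°

On Mercator, (apparent₁)/(apparent₂) = sec²φ₁ / sec²φ₂ when true areas are equal.
cos²φ₂ / cos²φ₁ = 4.06  ⇒  cos φ₁ = cos 29.6° / √4.06 = 0.8695/2.015 = 0.4315.
φ₁ = arccos(0.4315) ≈ 64.4°.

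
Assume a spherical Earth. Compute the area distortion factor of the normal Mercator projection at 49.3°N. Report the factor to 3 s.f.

The Mercator projection is conformal; its linear scale factor is the same in every direction and equals sec φ = 1/cos φ.
Areal scale = k² = sec²φ = 1/cos²(49.3°) = 1/0.6521² = 2.352.

2.35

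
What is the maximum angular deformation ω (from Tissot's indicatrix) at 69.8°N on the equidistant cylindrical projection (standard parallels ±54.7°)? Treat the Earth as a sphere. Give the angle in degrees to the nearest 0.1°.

29.2°

The equidistant cylindrical projection with φ₀ = 54.7° has h = 1 (meridians true) and k = cos φ₀ / cos φ along parallels.
At 69.8°: h = 1.000, k = 1.674; principal scales a = 1.674, b = 1.000.
sin(ω/2) = (a − b)/(a + b) = 0.6735/2.674 = 0.2519, so ω = 2 arcsin(0.2519) ≈ 29.2°.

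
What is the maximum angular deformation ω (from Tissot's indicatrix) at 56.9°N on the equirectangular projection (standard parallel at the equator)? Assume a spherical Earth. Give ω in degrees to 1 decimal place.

34.1°

For the equirectangular projection with φ₀ = 0 (plate carrée), h = 1 along meridians and k = sec φ along parallels.
At 56.9°: h = 1.000, k = 1.831; principal scales a = 1.831, b = 1.000.
sin(ω/2) = (a − b)/(a + b) = 0.8312/2.831 = 0.2936, so ω = 2 arcsin(0.2936) ≈ 34.1°.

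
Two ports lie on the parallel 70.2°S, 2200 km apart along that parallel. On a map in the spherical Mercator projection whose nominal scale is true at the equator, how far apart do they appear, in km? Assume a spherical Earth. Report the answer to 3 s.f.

6490 km

For Mercator, h = k = sec φ (a conformal cylindrical projection has a single point scale, 1/cos φ).
Along the parallel, k = sec 70.2° = 1/0.3387 = 2.952.
Map distance = 2200 × 2.952 ≈ 6490 km.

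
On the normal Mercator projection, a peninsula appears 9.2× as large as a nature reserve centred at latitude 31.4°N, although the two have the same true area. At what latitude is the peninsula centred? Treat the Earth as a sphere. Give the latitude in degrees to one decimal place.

73.7°

Mercator areal scale is sec²φ, so apparent-area ratio = sec²φ₁ / sec²φ₂ = cos²φ₂ / cos²φ₁.
cos²φ₂ / cos²φ₁ = 9.2  ⇒  cos φ₁ = cos 31.4° / √9.2 = 0.8536/3.033 = 0.2814.
φ₁ = arccos(0.2814) ≈ 73.7°.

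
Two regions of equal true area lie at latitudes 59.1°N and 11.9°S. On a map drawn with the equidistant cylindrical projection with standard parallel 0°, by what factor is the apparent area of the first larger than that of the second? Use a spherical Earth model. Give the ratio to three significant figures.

For the equirectangular projection with φ₀ = 0 (plate carrée), h = 1 along meridians and k = sec φ along parallels.
Areal scale at 59.1°: h·k = 1.000 × 1.947 = 1.947.
Areal scale at 11.9°: h·k = 1.000 × 1.022 = 1.022.
Ratio = 1.947/1.022 ≈ 1.91.

1.91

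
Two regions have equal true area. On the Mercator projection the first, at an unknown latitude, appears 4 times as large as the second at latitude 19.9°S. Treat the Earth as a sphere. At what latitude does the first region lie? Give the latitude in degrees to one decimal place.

On Mercator, (apparent₁)/(apparent₂) = sec²φ₁ / sec²φ₂ when true areas are equal.
cos²φ₂ / cos²φ₁ = 4  ⇒  cos φ₁ = cos 19.9° / √4 = 0.9403/2.000 = 0.4701.
φ₁ = arccos(0.4701) ≈ 62.0°.

62.0°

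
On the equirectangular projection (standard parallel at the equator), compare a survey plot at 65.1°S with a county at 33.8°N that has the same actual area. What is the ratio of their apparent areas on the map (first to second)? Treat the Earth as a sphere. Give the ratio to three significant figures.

For the equirectangular projection with φ₀ = 0 (plate carrée), h = 1 along meridians and k = sec φ along parallels.
Areal scale at 65.1°: h·k = 1.000 × 2.375 = 2.375.
Areal scale at 33.8°: h·k = 1.000 × 1.203 = 1.203.
Ratio = 2.375/1.203 ≈ 1.97.

1.97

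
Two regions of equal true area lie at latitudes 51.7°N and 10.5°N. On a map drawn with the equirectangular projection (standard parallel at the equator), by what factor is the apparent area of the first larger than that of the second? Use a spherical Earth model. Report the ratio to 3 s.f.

1.59

For the equirectangular projection with φ₀ = 0 (plate carrée), h = 1 along meridians and k = sec φ along parallels.
Areal scale at 51.7°: h·k = 1.000 × 1.613 = 1.613.
Areal scale at 10.5°: h·k = 1.000 × 1.017 = 1.017.
Ratio = 1.613/1.017 ≈ 1.59.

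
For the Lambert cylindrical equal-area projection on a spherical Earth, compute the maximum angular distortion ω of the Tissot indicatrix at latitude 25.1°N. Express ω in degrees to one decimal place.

11.3°

The Lambert cylindrical equal-area projection is the cylindrical equal-area projection with its standard parallel at the equator (φ₀ = 0). Cylindrical equal-area (φ₀ = 0°): h = cos φ / cos 0° along meridians, k = cos 0° / cos φ along parallels; h·k = 1.
At 25.1°: h = 0.9056, k = 1.104; principal scales a = 1.104, b = 0.9056.
sin(ω/2) = (a − b)/(a + b) = 0.1987/2.010 = 0.09887, so ω = 2 arcsin(0.09887) ≈ 11.3°.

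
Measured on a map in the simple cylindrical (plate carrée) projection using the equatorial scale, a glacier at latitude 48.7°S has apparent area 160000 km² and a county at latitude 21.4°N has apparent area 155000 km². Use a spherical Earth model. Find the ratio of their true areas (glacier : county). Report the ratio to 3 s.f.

0.732

On the plate carrée, areal scale = h·k = 1 × sec φ, so true area = apparent × cos φ.
True area of glacier: 160000 × cos(48.7°) = 160000 × 0.6600 = 105600 km².
True area of county: 155000 × cos(21.4°) = 155000 × 0.9311 = 144300 km².
Ratio = 105600 / 144300 ≈ 0.732.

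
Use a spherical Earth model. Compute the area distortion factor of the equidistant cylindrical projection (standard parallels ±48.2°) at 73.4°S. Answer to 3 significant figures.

With standard parallel φ₀ = 48.2°, the equirectangular projection gives x = Rλ cos φ₀, y = Rφ, so h = 1 and k = cos 48.2° / cos φ.
Areal scale = h·k = 1 × cos φ₀ / cos φ; at 73.4°, h = 1.000, k = 2.333, so h·k = 2.333.

2.33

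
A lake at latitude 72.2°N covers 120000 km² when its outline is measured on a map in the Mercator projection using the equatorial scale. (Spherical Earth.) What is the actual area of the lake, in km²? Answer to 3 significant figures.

The Mercator projection is conformal; its linear scale factor is the same in every direction and equals sec φ = 1/cos φ.
Areal scale = k² = sec²φ = 1/cos²(72.2°) = 1/0.3057² = 10.70.
True area = apparent / (areal scale) = 120000 / 10.70 ≈ 11200 km².

11200 km²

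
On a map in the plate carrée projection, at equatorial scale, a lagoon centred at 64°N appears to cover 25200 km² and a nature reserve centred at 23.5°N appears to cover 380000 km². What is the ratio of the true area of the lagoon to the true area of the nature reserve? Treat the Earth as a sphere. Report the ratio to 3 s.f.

0.0317

On the plate carrée, areal scale = h·k = 1 × sec φ, so true area = apparent × cos φ.
True area of lagoon: 25200 × cos(64°) = 25200 × 0.4384 = 11050 km².
True area of nature reserve: 380000 × cos(23.5°) = 380000 × 0.9171 = 348500 km².
Ratio = 11050 / 348500 ≈ 0.0317.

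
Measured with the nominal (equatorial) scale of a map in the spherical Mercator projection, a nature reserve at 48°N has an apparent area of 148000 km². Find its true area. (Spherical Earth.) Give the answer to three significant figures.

The Mercator projection is conformal; its linear scale factor is the same in every direction and equals sec φ = 1/cos φ.
Areal scale = k² = sec²φ = 1/cos²(48°) = 1/0.6691² = 2.233.
True area = apparent / (areal scale) = 148000 / 2.233 ≈ 66300 km².

66300 km²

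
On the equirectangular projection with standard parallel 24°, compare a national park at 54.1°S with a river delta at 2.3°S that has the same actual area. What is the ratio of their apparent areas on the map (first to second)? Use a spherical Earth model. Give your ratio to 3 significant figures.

1.70

With standard parallel φ₀ = 24°, the equirectangular projection gives x = Rλ cos φ₀, y = Rφ, so h = 1 and k = cos 24° / cos φ.
Areal scale at 54.1°: h·k = 1.000 × 1.558 = 1.558.
Areal scale at 2.3°: h·k = 1.000 × 0.9143 = 0.9143.
Ratio = 1.558/0.9143 ≈ 1.70.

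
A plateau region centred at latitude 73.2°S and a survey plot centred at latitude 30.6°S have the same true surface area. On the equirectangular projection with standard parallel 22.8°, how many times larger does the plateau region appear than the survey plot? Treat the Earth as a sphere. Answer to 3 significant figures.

2.98

In the equirectangular projection with standard parallel φ₀ = 22.8° (x = Rλ cos φ₀, y = Rφ), meridians are true-scale (h = 1) and the parallel scale is k = cos φ₀ / cos φ.
Areal scale at 73.2°: h·k = 1.000 × 3.189 = 3.189.
Areal scale at 30.6°: h·k = 1.000 × 1.071 = 1.071.
Ratio = 3.189/1.071 ≈ 2.98.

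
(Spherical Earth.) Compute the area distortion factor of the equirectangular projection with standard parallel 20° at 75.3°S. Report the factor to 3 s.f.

3.70

In the equirectangular projection with standard parallel φ₀ = 20° (x = Rλ cos φ₀, y = Rφ), meridians are true-scale (h = 1) and the parallel scale is k = cos φ₀ / cos φ.
Areal scale = h·k = 1 × cos φ₀ / cos φ; at 75.3°, h = 1.000, k = 3.703, so h·k = 3.703.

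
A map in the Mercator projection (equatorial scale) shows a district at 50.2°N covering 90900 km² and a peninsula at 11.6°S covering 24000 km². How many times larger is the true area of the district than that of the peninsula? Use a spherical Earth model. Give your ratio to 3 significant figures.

On Mercator the areal scale is sec²φ, so true area = apparent × cos²φ.
True area of district: 90900 × cos²(50.2°) = 90900 × 0.4097 = 37250 km².
True area of peninsula: 24000 × cos²(11.6°) = 24000 × 0.9596 = 23030 km².
Ratio = 37250 / 23030 ≈ 1.62.

1.62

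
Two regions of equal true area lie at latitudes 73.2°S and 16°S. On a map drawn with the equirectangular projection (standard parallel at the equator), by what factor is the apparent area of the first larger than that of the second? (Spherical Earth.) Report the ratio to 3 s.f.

3.33

Plate carrée maps x = Rλ, y = Rφ. The meridian scale is h = 1 and the parallel scale is k = 1/cos φ = sec φ.
Areal scale at 73.2°: h·k = 1.000 × 3.460 = 3.460.
Areal scale at 16°: h·k = 1.000 × 1.040 = 1.040.
Ratio = 3.460/1.040 ≈ 3.33.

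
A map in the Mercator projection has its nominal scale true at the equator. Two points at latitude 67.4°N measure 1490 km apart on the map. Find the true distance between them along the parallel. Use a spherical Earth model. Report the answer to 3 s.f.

Mercator is conformal, so the point scale is isotropic: h = k = sec φ = 1/cos φ.
Along the parallel at 67.4°, map distances are exaggerated by k = sec 67.4° = 2.602.
True distance = 1490 / 2.602 = 1490 × cos 67.4° ≈ 573 km.

573 km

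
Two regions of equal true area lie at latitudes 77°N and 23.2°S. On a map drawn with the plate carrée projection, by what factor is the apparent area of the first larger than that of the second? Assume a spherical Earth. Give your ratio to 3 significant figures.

4.09

Plate carrée maps x = Rλ, y = Rφ. The meridian scale is h = 1 and the parallel scale is k = 1/cos φ = sec φ.
Areal scale at 77°: h·k = 1.000 × 4.445 = 4.445.
Areal scale at 23.2°: h·k = 1.000 × 1.088 = 1.088.
Ratio = 4.445/1.088 ≈ 4.09.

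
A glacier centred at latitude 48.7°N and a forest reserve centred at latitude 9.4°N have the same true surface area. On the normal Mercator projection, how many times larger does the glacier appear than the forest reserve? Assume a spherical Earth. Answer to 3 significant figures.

On Mercator, area is exaggerated by sec²φ = 1/cos²φ.
At 48.7°: sec²(48.7°) = 1/0.6600² = 2.296.
At 9.4°: sec²(9.4°) = 1/0.9866² = 1.027.
Ratio = 2.296/1.027 = cos²(9.4°)/cos²(48.7°) ≈ 2.23.

2.23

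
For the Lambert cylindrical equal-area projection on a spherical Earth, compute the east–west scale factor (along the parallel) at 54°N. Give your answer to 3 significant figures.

The Lambert cylindrical equal-area projection is the cylindrical equal-area projection with its standard parallel at the equator (φ₀ = 0). For cylindrical equal-area with standard parallel φ₀, h = cos φ / cos φ₀ and k = cos φ₀ / cos φ, so h·k = 1.
k = cos 0° / cos 54° = 1.000/0.5878 = 1.701.

1.70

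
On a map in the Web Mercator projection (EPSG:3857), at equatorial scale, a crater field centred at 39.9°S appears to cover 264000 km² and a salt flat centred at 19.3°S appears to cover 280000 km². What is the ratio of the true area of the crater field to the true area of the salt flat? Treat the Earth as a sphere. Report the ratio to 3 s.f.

0.623

Mercator's areal exaggeration is sec²φ; hence true area = (apparent area) · cos²φ.
True area of crater field: 264000 × cos²(39.9°) = 264000 × 0.5885 = 155400 km².
True area of salt flat: 280000 × cos²(19.3°) = 280000 × 0.8908 = 249400 km².
Ratio = 155400 / 249400 ≈ 0.623.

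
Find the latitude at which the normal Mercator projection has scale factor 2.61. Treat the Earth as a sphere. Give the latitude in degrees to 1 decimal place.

67.5°

Mercator scale is k = sec φ = 1/cos φ.
1/cos φ = 2.61  ⇒  cos φ = 0.3831  ⇒  φ = arccos(0.3831) ≈ 67.5°.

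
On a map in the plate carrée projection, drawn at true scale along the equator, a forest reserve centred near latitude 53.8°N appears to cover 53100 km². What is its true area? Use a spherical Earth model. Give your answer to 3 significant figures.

In the plate carrée (x = Rλ, y = Rφ), meridians are true-scale (h = 1) and parallels are stretched by k = sec φ.
Areal scale = h·k = 1 × sec φ; at 53.8°, h = 1.000, k = 1.693, so h·k = 1.693.
True area = apparent / (areal scale) = 53100 / 1.693 ≈ 31400 km².

31400 km²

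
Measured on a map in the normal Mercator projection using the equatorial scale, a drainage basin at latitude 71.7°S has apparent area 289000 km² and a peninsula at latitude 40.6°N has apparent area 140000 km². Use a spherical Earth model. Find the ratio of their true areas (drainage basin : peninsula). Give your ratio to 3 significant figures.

0.353

On Mercator the areal scale is sec²φ, so true area = apparent × cos²φ.
True area of drainage basin: 289000 × cos²(71.7°) = 289000 × 0.09859 = 28490 km².
True area of peninsula: 140000 × cos²(40.6°) = 140000 × 0.5765 = 80710 km².
Ratio = 28490 / 80710 ≈ 0.353.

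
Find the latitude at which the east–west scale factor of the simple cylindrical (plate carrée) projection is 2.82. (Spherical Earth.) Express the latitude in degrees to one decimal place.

69.2°

Plate carrée: h = 1, k = sec φ along parallels.
sec φ = 2.82  ⇒  cos φ = 0.3546  ⇒  φ ≈ 69.2°.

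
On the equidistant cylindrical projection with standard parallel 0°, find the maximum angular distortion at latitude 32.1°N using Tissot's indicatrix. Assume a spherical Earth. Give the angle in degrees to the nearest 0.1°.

For the equirectangular projection with φ₀ = 0 (plate carrée), h = 1 along meridians and k = sec φ along parallels.
At 32.1°: h = 1.000, k = 1.180; principal scales a = 1.180, b = 1.000.
sin(ω/2) = (a − b)/(a + b) = 0.1805/2.180 = 0.08277, so ω = 2 arcsin(0.08277) ≈ 9.5°.

9.5°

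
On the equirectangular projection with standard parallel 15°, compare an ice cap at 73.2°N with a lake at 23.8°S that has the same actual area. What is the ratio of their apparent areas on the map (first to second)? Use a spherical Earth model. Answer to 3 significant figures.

3.17

In the equirectangular projection with standard parallel φ₀ = 15° (x = Rλ cos φ₀, y = Rφ), meridians are true-scale (h = 1) and the parallel scale is k = cos φ₀ / cos φ.
Areal scale at 73.2°: h·k = 1.000 × 3.342 = 3.342.
Areal scale at 23.8°: h·k = 1.000 × 1.056 = 1.056.
Ratio = 3.342/1.056 ≈ 3.17.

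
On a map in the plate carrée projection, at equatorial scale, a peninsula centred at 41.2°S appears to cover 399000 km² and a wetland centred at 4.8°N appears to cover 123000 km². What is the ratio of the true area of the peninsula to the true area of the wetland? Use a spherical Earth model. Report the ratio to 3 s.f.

2.45

On the plate carrée, areal scale = h·k = 1 × sec φ, so true area = apparent × cos φ.
True area of peninsula: 399000 × cos(41.2°) = 399000 × 0.7524 = 300200 km².
True area of wetland: 123000 × cos(4.8°) = 123000 × 0.9965 = 122600 km².
Ratio = 300200 / 122600 ≈ 2.45.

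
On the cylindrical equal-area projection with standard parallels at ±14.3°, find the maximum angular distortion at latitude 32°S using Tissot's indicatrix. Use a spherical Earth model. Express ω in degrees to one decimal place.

For cylindrical equal-area with standard parallel φ₀, h = cos φ / cos φ₀ and k = cos φ₀ / cos φ, so h·k = 1.
At 32°: h = 0.8752, k = 1.143; principal scales a = 1.143, b = 0.8752.
sin(ω/2) = (a − b)/(a + b) = 0.2675/2.018 = 0.1326, so ω = 2 arcsin(0.1326) ≈ 15.2°.

15.2°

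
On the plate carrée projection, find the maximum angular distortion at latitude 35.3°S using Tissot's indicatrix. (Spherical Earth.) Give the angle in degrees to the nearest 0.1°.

For the equirectangular projection with φ₀ = 0 (plate carrée), h = 1 along meridians and k = sec φ along parallels.
At 35.3°: h = 1.000, k = 1.225; principal scales a = 1.225, b = 1.000.
sin(ω/2) = (a − b)/(a + b) = 0.2253/2.225 = 0.1012, so ω = 2 arcsin(0.1012) ≈ 11.6°.

11.6°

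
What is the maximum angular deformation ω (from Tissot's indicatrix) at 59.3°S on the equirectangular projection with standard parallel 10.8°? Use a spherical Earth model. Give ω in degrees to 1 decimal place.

With standard parallel φ₀ = 10.8°, the equirectangular projection gives x = Rλ cos φ₀, y = Rφ, so h = 1 and k = cos 10.8° / cos φ.
At 59.3°: h = 1.000, k = 1.924; principal scales a = 1.924, b = 1.000.
sin(ω/2) = (a − b)/(a + b) = 0.9240/2.924 = 0.3160, so ω = 2 arcsin(0.3160) ≈ 36.8°.

36.8°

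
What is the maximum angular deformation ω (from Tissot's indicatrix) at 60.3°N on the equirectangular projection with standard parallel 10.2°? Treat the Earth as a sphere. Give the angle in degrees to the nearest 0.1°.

38.6°

In the equirectangular projection with standard parallel φ₀ = 10.2° (x = Rλ cos φ₀, y = Rφ), meridians are true-scale (h = 1) and the parallel scale is k = cos φ₀ / cos φ.
At 60.3°: h = 1.000, k = 1.986; principal scales a = 1.986, b = 1.000.
sin(ω/2) = (a − b)/(a + b) = 0.9864/2.986 = 0.3303, so ω = 2 arcsin(0.3303) ≈ 38.6°.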